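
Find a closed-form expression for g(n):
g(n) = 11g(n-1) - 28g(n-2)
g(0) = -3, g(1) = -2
Characteristic equation: x² - 11x + 28 = 0, which factors as (x - (7))(x - (4)) = 0.
Roots r₁ = 7, r₂ = 4 (distinct).
General solution: g(n) = A·(7)^n + B·(4)^n.
From g(0) = -3: A + B = -3.
From g(1) = -2: 7A + 4B = -2.
Solving: A = \frac{10}{3}, B = - \frac{19}{3}.
So g(n) = - \frac{19 \cdot 4^{n}}{3} + \frac{10 \cdot 7^{n}}{3}.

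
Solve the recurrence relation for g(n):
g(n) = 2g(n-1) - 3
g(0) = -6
First-order linear non-homogeneous.
Homogeneous solution: g_h(n) = A·(2)^n.
Try constant particular solution g_p = K: K = 2K - 3 ⇒ K = 3.
General: g(n) = A·(2)^n + 3.
Apply g(0) = -6: A + 3 = -6 ⇒ A = -9.
So g(n) = 3 - 9 \cdot 2^{n}.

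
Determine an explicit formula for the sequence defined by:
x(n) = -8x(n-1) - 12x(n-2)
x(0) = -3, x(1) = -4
Characteristic equation: x² + 8x + 12 = 0, which factors as (x - (-6))(x - (-2)) = 0.
Roots r₁ = -6, r₂ = -2 (distinct).
General solution: x(n) = A·(-6)^n + B·(-2)^n.
From x(0) = -3: A + B = -3.
From x(1) = -4: -6A - 2B = -4.
Solving: A = \frac{5}{2}, B = - \frac{11}{2}.
So x(n) = - \frac{11 \left(-2\right)^{n}}{2} + \frac{5 \left(-6\right)^{n}}{2}.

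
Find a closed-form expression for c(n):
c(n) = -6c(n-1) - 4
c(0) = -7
First-order linear non-homogeneous.
Homogeneous solution: c_h(n) = A·(-6)^n.
Try constant particular solution c_p = K: K = -6K - 4 ⇒ K = - \frac{4}{7}.
General: c(n) = A·(-6)^n - \frac{4}{7}.
Apply c(0) = -7: A - \frac{4}{7} = -7 ⇒ A = - \frac{45}{7}.
So c(n) = - \frac{45 \left(-6\right)^{n}}{7} - \frac{4}{7}.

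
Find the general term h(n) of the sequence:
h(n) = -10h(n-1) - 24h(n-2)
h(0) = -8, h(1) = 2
Characteristic equation: x² + 10x + 24 = 0, which factors as (x - (-4))(x - (-6)) = 0.
Roots r₁ = -4, r₂ = -6 (distinct).
General solution: h(n) = A·(-4)^n + B·(-6)^n.
From h(0) = -8: A + B = -8.
From h(1) = 2: -4A - 6B = 2.
Solving: A = -23, B = 15.
So h(n) = - 23 \left(-4\right)^{n} + 15 \left(-6\right)^{n}.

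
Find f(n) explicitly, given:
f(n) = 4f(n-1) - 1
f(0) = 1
First-order linear non-homogeneous.
Homogeneous solution: f_h(n) = A·(4)^n.
Try constant particular solution f_p = K: K = 4K - 1 ⇒ K = \frac{1}{3}.
General: f(n) = A·(4)^n + \frac{1}{3}.
Apply f(0) = 1: A + \frac{1}{3} = 1 ⇒ A = \frac{2}{3}.
So f(n) = \frac{2 \cdot 4^{n}}{3} + \frac{1}{3}.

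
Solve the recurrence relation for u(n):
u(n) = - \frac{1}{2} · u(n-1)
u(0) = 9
Pure geometric recurrence with ratio - \frac{1}{2}.
By induction u(n) = u(0) · (- \frac{1}{2})^n = 9 \left(- \frac{1}{2}\right)^{n}.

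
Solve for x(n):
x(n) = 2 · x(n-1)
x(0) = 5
Pure geometric recurrence with ratio 2.
By induction x(n) = x(0) · (2)^n = 5 \cdot 2^{n}.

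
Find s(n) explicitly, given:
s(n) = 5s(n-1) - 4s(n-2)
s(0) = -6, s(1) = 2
Characteristic equation: x² - 5x + 4 = 0, which factors as (x - (1))(x - (4)) = 0.
Roots r₁ = 1, r₂ = 4 (distinct).
General solution: s(n) = A·(1)^n + B·(4)^n.
From s(0) = -6: A + B = -6.
From s(1) = 2: A + 4B = 2.
Solving: A = - \frac{26}{3}, B = \frac{8}{3}.
So s(n) = \frac{8 \cdot 4^{n}}{3} - \frac{26}{3}.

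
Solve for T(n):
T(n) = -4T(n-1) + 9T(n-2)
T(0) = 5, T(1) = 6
Characteristic equation: x² + 4x - 9 = 0.
Discriminant Δ = (-4)² + 4·(9) = 52.
Roots r₁,₂ = (-4 ± √52)/2, so r₁ = -2 + \sqrt{13}, r₂ = - \sqrt{13} - 2.
General solution: T(n) = A·r₁^n + B·r₂^n.
From the initial conditions, A + B = 5 and r₁A + r₂B = 6.
Since r₁ - r₂ = √52: A = (6 - (5)r₂)/√52 = \frac{8 \sqrt{13}}{13} + \frac{5}{2}, and B = 5 - A = \frac{5}{2} - \frac{8 \sqrt{13}}{13}.
So T(n) = \left(\frac{8 \sqrt{13}}{13} + \frac{5}{2}\right)\left(-2 + \sqrt{13}\right)^n + \left(\frac{5}{2} - \frac{8 \sqrt{13}}{13}\right)\left(- \sqrt{13} - 2\right)^n.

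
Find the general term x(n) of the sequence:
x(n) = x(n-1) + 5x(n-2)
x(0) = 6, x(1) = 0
Characteristic equation: x² - x - 5 = 0.
Discriminant Δ = (1)² + 4·(5) = 21.
Roots r₁,₂ = (1 ± √21)/2, so r₁ = \frac{1}{2} + \frac{\sqrt{21}}{2}, r₂ = \frac{1}{2} - \frac{\sqrt{21}}{2}.
General solution: x(n) = A·r₁^n + B·r₂^n.
From the initial conditions, A + B = 6 and r₁A + r₂B = 0.
Since r₁ - r₂ = √21: A = (0 - (6)r₂)/√21 = 3 - \frac{\sqrt{21}}{7}, and B = 6 - A = \frac{\sqrt{21}}{7} + 3.
So x(n) = \left(3 - \frac{\sqrt{21}}{7}\right)\left(\frac{1}{2} + \frac{\sqrt{21}}{2}\right)^n + \left(\frac{\sqrt{21}}{7} + 3\right)\left(\frac{1}{2} - \frac{\sqrt{21}}{2}\right)^n.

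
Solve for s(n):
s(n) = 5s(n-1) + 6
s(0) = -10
First-order linear non-homogeneous.
Homogeneous solution: s_h(n) = A·(5)^n.
Try constant particular solution s_p = K: K = 5K + 6 ⇒ K = - \frac{3}{2}.
General: s(n) = A·(5)^n - \frac{3}{2}.
Apply s(0) = -10: A - \frac{3}{2} = -10 ⇒ A = - \frac{17}{2}.
So s(n) = - \frac{17 \cdot 5^{n}}{2} - \frac{3}{2}.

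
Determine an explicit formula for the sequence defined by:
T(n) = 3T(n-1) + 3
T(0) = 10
First-order linear non-homogeneous.
Homogeneous solution: T_h(n) = A·(3)^n.
Try constant particular solution T_p = K: K = 3K + 3 ⇒ K = - \frac{3}{2}.
General: T(n) = A·(3)^n - \frac{3}{2}.
Apply T(0) = 10: A - \frac{3}{2} = 10 ⇒ A = \frac{23}{2}.
So T(n) = \frac{23 \cdot 3^{n}}{2} - \frac{3}{2}.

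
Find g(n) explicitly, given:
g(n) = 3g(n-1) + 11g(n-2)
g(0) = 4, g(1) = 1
Characteristic equation: x² - 3x - 11 = 0.
Discriminant Δ = (3)² + 4·(11) = 53.
Roots r₁,₂ = (3 ± √53)/2, so r₁ = \frac{3}{2} + \frac{\sqrt{53}}{2}, r₂ = \frac{3}{2} - \frac{\sqrt{53}}{2}.
General solution: g(n) = A·r₁^n + B·r₂^n.
From the initial conditions, A + B = 4 and r₁A + r₂B = 1.
Since r₁ - r₂ = √53: A = (1 - (4)r₂)/√53 = 2 - \frac{5 \sqrt{53}}{53}, and B = 4 - A = \frac{5 \sqrt{53}}{53} + 2.
So g(n) = \left(2 - \frac{5 \sqrt{53}}{53}\right)\left(\frac{3}{2} + \frac{\sqrt{53}}{2}\right)^n + \left(\frac{5 \sqrt{53}}{53} + 2\right)\left(\frac{3}{2} - \frac{\sqrt{53}}{2}\right)^n.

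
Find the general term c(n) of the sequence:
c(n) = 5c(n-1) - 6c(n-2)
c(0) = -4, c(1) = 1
Characteristic equation: x² - 5x + 6 = 0, which factors as (x - (3))(x - (2)) = 0.
Roots r₁ = 3, r₂ = 2 (distinct).
General solution: c(n) = A·(3)^n + B·(2)^n.
From c(0) = -4: A + B = -4.
From c(1) = 1: 3A + 2B = 1.
Solving: A = 9, B = -13.
So c(n) = - 13 \cdot 2^{n} + 9 \cdot 3^{n}.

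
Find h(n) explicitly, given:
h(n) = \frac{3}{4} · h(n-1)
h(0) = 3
Pure geometric recurrence with ratio \frac{3}{4}.
By induction h(n) = h(0) · (\frac{3}{4})^n = 3 \left(\frac{3}{4}\right)^{n}.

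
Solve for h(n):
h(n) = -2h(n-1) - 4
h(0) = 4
First-order linear non-homogeneous.
Homogeneous solution: h_h(n) = A·(-2)^n.
Try constant particular solution h_p = K: K = -2K - 4 ⇒ K = - \frac{4}{3}.
General: h(n) = A·(-2)^n - \frac{4}{3}.
Apply h(0) = 4: A - \frac{4}{3} = 4 ⇒ A = \frac{16}{3}.
So h(n) = \frac{16 \left(-2\right)^{n}}{3} - \frac{4}{3}.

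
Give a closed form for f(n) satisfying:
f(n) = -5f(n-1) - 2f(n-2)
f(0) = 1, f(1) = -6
Characteristic equation: x² + 5x + 2 = 0.
Discriminant Δ = (-5)² + 4·(-2) = 17.
Roots r₁,₂ = (-5 ± √17)/2, so r₁ = - \frac{5}{2} + \frac{\sqrt{17}}{2}, r₂ = - \frac{5}{2} - \frac{\sqrt{17}}{2}.
General solution: f(n) = A·r₁^n + B·r₂^n.
From the initial conditions, A + B = 1 and r₁A + r₂B = -6.
Since r₁ - r₂ = √17: A = (-6 - (1)r₂)/√17 = \frac{1}{2} - \frac{7 \sqrt{17}}{34}, and B = 1 - A = \frac{1}{2} + \frac{7 \sqrt{17}}{34}.
So f(n) = \left(\frac{1}{2} - \frac{7 \sqrt{17}}{34}\right)\left(- \frac{5}{2} + \frac{\sqrt{17}}{2}\right)^n + \left(\frac{1}{2} + \frac{7 \sqrt{17}}{34}\right)\left(- \frac{5}{2} - \frac{\sqrt{17}}{2}\right)^n.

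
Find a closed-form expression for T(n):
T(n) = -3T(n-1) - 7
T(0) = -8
First-order linear non-homogeneous.
Homogeneous solution: T_h(n) = A·(-3)^n.
Try constant particular solution T_p = K: K = -3K - 7 ⇒ K = - \frac{7}{4}.
General: T(n) = A·(-3)^n - \frac{7}{4}.
Apply T(0) = -8: A - \frac{7}{4} = -8 ⇒ A = - \frac{25}{4}.
So T(n) = - \frac{25 \left(-3\right)^{n}}{4} - \frac{7}{4}.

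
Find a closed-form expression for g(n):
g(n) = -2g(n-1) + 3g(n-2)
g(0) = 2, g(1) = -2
Characteristic equation: x² + 2x - 3 = 0, which factors as (x - (1))(x - (-3)) = 0.
Roots r₁ = 1, r₂ = -3 (distinct).
General solution: g(n) = A·(1)^n + B·(-3)^n.
From g(0) = 2: A + B = 2.
From g(1) = -2: A - 3B = -2.
Solving: A = 1, B = 1.
So g(n) = \left(-3\right)^{n} + 1.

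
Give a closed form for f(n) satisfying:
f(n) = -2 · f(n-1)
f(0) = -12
Pure geometric recurrence with ratio -2.
By induction f(n) = f(0) · (-2)^n = - 12 \left(-2\right)^{n}.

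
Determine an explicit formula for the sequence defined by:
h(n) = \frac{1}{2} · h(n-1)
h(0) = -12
Pure geometric recurrence with ratio \frac{1}{2}.
By induction h(n) = h(0) · (\frac{1}{2})^n = - 12 \cdot 2^{- n}.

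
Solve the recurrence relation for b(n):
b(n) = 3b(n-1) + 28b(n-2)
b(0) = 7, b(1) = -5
Characteristic equation: x² - 3x - 28 = 0, which factors as (x - (-4))(x - (7)) = 0.
Roots r₁ = -4, r₂ = 7 (distinct).
General solution: b(n) = A·(-4)^n + B·(7)^n.
From b(0) = 7: A + B = 7.
From b(1) = -5: -4A + 7B = -5.
Solving: A = \frac{54}{11}, B = \frac{23}{11}.
So b(n) = \frac{54 \left(-4\right)^{n}}{11} + \frac{23 \cdot 7^{n}}{11}.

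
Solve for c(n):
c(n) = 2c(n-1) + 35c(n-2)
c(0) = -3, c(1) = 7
Characteristic equation: x² - 2x - 35 = 0, which factors as (x - (-5))(x - (7)) = 0.
Roots r₁ = -5, r₂ = 7 (distinct).
General solution: c(n) = A·(-5)^n + B·(7)^n.
From c(0) = -3: A + B = -3.
From c(1) = 7: -5A + 7B = 7.
Solving: A = - \frac{7}{3}, B = - \frac{2}{3}.
So c(n) = - \frac{7 \left(-5\right)^{n}}{3} - \frac{2 \cdot 7^{n}}{3}.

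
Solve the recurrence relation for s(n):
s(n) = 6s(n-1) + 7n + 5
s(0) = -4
First-order linear with linear forcing.
Homogeneous solution: s_h(n) = A·(6)^n.
Try particular s_p(n) = pn + q. Substituting:
  pn + q = 6(p(n-1) + q) + 7n + 5.
Matching the n-coefficient: p = 6p + 7 ⇒ p = - \frac{7}{5}.
Matching constants: q = -6p + 6q + 5 ⇒ q = - \frac{67}{25}.
General: s(n) = A·(6)^n - \frac{7 n}{5} - \frac{67}{25}.
Apply s(0) = -4: A - \frac{67}{25} = -4 ⇒ A = - \frac{33}{25}.
So s(n) = - \frac{33 \cdot 6^{n}}{25} - \frac{7 n}{5} - \frac{67}{25}.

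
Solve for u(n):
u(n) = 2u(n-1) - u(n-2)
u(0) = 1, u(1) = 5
Characteristic equation: x² - 2x + 1 = 0, which is (x - (1))².
Repeated root r = 1.
General solution: u(n) = (A + Bn)·(1)^n.
From u(0) = 1: A = 1.
From u(1) = 5: (A + B)·(1) = 5 ⇒ B = 4.
So u(n) = \left(4 n + 1\right) \cdot (1)^n.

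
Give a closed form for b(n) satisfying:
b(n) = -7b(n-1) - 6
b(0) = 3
First-order linear non-homogeneous.
Homogeneous solution: b_h(n) = A·(-7)^n.
Try constant particular solution b_p = K: K = -7K - 6 ⇒ K = - \frac{3}{4}.
General: b(n) = A·(-7)^n - \frac{3}{4}.
Apply b(0) = 3: A - \frac{3}{4} = 3 ⇒ A = \frac{15}{4}.
So b(n) = \frac{15 \left(-7\right)^{n}}{4} - \frac{3}{4}.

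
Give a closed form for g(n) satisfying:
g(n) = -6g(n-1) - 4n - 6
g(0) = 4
First-order linear with linear forcing.
Homogeneous solution: g_h(n) = A·(-6)^n.
Try particular g_p(n) = pn + q. Substituting:
  pn + q = -6(p(n-1) + q) - 4n - 6.
Matching the n-coefficient: p = -6p - 4 ⇒ p = - \frac{4}{7}.
Matching constants: q = 6p - 6q - 6 ⇒ q = - \frac{66}{49}.
General: g(n) = A·(-6)^n - \frac{4 n}{7} - \frac{66}{49}.
Apply g(0) = 4: A - \frac{66}{49} = 4 ⇒ A = \frac{262}{49}.
So g(n) = \frac{262 \left(-6\right)^{n}}{49} - \frac{4 n}{7} - \frac{66}{49}.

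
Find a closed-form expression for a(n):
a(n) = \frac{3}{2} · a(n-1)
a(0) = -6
Pure geometric recurrence with ratio \frac{3}{2}.
By induction a(n) = a(0) · (\frac{3}{2})^n = - 6 \left(\frac{3}{2}\right)^{n}.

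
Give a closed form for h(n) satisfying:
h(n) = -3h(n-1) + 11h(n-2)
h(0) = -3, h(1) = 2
Characteristic equation: x² + 3x - 11 = 0.
Discriminant Δ = (-3)² + 4·(11) = 53.
Roots r₁,₂ = (-3 ± √53)/2, so r₁ = - \frac{3}{2} + \frac{\sqrt{53}}{2}, r₂ = - \frac{\sqrt{53}}{2} - \frac{3}{2}.
General solution: h(n) = A·r₁^n + B·r₂^n.
From the initial conditions, A + B = -3 and r₁A + r₂B = 2.
Since r₁ - r₂ = √53: A = (2 - (-3)r₂)/√53 = - \frac{3}{2} - \frac{5 \sqrt{53}}{106}, and B = -3 - A = - \frac{3}{2} + \frac{5 \sqrt{53}}{106}.
So h(n) = \left(- \frac{3}{2} - \frac{5 \sqrt{53}}{106}\right)\left(- \frac{3}{2} + \frac{\sqrt{53}}{2}\right)^n + \left(- \frac{3}{2} + \frac{5 \sqrt{53}}{106}\right)\left(- \frac{\sqrt{53}}{2} - \frac{3}{2}\right)^n.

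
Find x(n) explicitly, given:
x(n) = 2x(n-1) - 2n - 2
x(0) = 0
First-order linear with linear forcing.
Homogeneous solution: x_h(n) = A·(2)^n.
Try particular x_p(n) = pn + q. Substituting:
  pn + q = 2(p(n-1) + q) - 2n - 2.
Matching the n-coefficient: p = 2p - 2 ⇒ p = 2.
Matching constants: q = -2p + 2q - 2 ⇒ q = 6.
General: x(n) = A·(2)^n + 2 n + 6.
Apply x(0) = 0: A + 6 = 0 ⇒ A = -6.
So x(n) = - 6 \cdot 2^{n} + 2 n + 6.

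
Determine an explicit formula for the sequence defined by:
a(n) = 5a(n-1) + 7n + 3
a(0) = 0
First-order linear with linear forcing.
Homogeneous solution: a_h(n) = A·(5)^n.
Try particular a_p(n) = pn + q. Substituting:
  pn + q = 5(p(n-1) + q) + 7n + 3.
Matching the n-coefficient: p = 5p + 7 ⇒ p = - \frac{7}{4}.
Matching constants: q = -5p + 5q + 3 ⇒ q = - \frac{47}{16}.
General: a(n) = A·(5)^n - \frac{7 n}{4} - \frac{47}{16}.
Apply a(0) = 0: A - \frac{47}{16} = 0 ⇒ A = \frac{47}{16}.
So a(n) = \frac{47 \cdot 5^{n}}{16} - \frac{7 n}{4} - \frac{47}{16}.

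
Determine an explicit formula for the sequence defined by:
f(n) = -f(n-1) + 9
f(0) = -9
First-order linear non-homogeneous.
Homogeneous solution: f_h(n) = A·(-1)^n.
Try constant particular solution f_p = K: K = -K + 9 ⇒ K = \frac{9}{2}.
General: f(n) = A·(-1)^n + \frac{9}{2}.
Apply f(0) = -9: A + \frac{9}{2} = -9 ⇒ A = - \frac{27}{2}.
So f(n) = \frac{9}{2} - \frac{27 \left(-1\right)^{n}}{2}.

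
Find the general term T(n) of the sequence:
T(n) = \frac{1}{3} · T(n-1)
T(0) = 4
Pure geometric recurrence with ratio \frac{1}{3}.
By induction T(n) = T(0) · (\frac{1}{3})^n = 4 \cdot 3^{- n}.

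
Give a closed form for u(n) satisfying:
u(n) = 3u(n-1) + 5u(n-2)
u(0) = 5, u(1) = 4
Characteristic equation: x² - 3x - 5 = 0.
Discriminant Δ = (3)² + 4·(5) = 29.
Roots r₁,₂ = (3 ± √29)/2, so r₁ = \frac{3}{2} + \frac{\sqrt{29}}{2}, r₂ = \frac{3}{2} - \frac{\sqrt{29}}{2}.
General solution: u(n) = A·r₁^n + B·r₂^n.
From the initial conditions, A + B = 5 and r₁A + r₂B = 4.
Since r₁ - r₂ = √29: A = (4 - (5)r₂)/√29 = \frac{5}{2} - \frac{7 \sqrt{29}}{58}, and B = 5 - A = \frac{7 \sqrt{29}}{58} + \frac{5}{2}.
So u(n) = \left(\frac{5}{2} - \frac{7 \sqrt{29}}{58}\right)\left(\frac{3}{2} + \frac{\sqrt{29}}{2}\right)^n + \left(\frac{7 \sqrt{29}}{58} + \frac{5}{2}\right)\left(\frac{3}{2} - \frac{\sqrt{29}}{2}\right)^n.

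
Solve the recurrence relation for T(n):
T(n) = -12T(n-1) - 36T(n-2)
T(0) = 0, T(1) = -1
Characteristic equation: x² + 12x + 36 = 0, which is (x - (-6))².
Repeated root r = -6.
General solution: T(n) = (A + Bn)·(-6)^n.
From T(0) = 0: A = 0.
From T(1) = -1: (A + B)·(-6) = -1 ⇒ B = \frac{1}{6}.
So T(n) = \left(\frac{n}{6}\right) \cdot (-6)^n.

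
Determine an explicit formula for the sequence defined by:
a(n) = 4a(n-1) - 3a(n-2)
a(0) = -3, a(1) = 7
Characteristic equation: x² - 4x + 3 = 0, which factors as (x - (3))(x - (1)) = 0.
Roots r₁ = 3, r₂ = 1 (distinct).
General solution: a(n) = A·(3)^n + B·(1)^n.
From a(0) = -3: A + B = -3.
From a(1) = 7: 3A + B = 7.
Solving: A = 5, B = -8.
So a(n) = 5 \cdot 3^{n} - 8.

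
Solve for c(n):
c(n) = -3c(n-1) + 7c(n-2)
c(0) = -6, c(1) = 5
Characteristic equation: x² + 3x - 7 = 0.
Discriminant Δ = (-3)² + 4·(7) = 37.
Roots r₁,₂ = (-3 ± √37)/2, so r₁ = - \frac{3}{2} + \frac{\sqrt{37}}{2}, r₂ = - \frac{\sqrt{37}}{2} - \frac{3}{2}.
General solution: c(n) = A·r₁^n + B·r₂^n.
From the initial conditions, A + B = -6 and r₁A + r₂B = 5.
Since r₁ - r₂ = √37: A = (5 - (-6)r₂)/√37 = -3 - \frac{4 \sqrt{37}}{37}, and B = -6 - A = -3 + \frac{4 \sqrt{37}}{37}.
So c(n) = \left(-3 - \frac{4 \sqrt{37}}{37}\right)\left(- \frac{3}{2} + \frac{\sqrt{37}}{2}\right)^n + \left(-3 + \frac{4 \sqrt{37}}{37}\right)\left(- \frac{\sqrt{37}}{2} - \frac{3}{2}\right)^n.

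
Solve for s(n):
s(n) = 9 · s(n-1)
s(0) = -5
Pure geometric recurrence with ratio 9.
By induction s(n) = s(0) · (9)^n = - 5 \cdot 9^{n}.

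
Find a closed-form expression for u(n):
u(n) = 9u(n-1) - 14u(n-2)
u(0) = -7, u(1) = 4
Characteristic equation: x² - 9x + 14 = 0, which factors as (x - (7))(x - (2)) = 0.
Roots r₁ = 7, r₂ = 2 (distinct).
General solution: u(n) = A·(7)^n + B·(2)^n.
From u(0) = -7: A + B = -7.
From u(1) = 4: 7A + 2B = 4.
Solving: A = \frac{18}{5}, B = - \frac{53}{5}.
So u(n) = - \frac{53 \cdot 2^{n}}{5} + \frac{18 \cdot 7^{n}}{5}.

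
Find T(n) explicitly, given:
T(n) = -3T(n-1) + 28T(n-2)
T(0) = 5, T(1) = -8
Characteristic equation: x² + 3x - 28 = 0, which factors as (x - (-7))(x - (4)) = 0.
Roots r₁ = -7, r₂ = 4 (distinct).
General solution: T(n) = A·(-7)^n + B·(4)^n.
From T(0) = 5: A + B = 5.
From T(1) = -8: -7A + 4B = -8.
Solving: A = \frac{28}{11}, B = \frac{27}{11}.
So T(n) = \frac{28 \left(-7\right)^{n}}{11} + \frac{27 \cdot 4^{n}}{11}.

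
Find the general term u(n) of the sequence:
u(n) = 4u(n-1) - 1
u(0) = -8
First-order linear non-homogeneous.
Homogeneous solution: u_h(n) = A·(4)^n.
Try constant particular solution u_p = K: K = 4K - 1 ⇒ K = \frac{1}{3}.
General: u(n) = A·(4)^n + \frac{1}{3}.
Apply u(0) = -8: A + \frac{1}{3} = -8 ⇒ A = - \frac{25}{3}.
So u(n) = \frac{1}{3} - \frac{25 \cdot 4^{n}}{3}.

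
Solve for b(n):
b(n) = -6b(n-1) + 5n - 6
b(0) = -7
First-order linear with linear forcing.
Homogeneous solution: b_h(n) = A·(-6)^n.
Try particular b_p(n) = pn + q. Substituting:
  pn + q = -6(p(n-1) + q) + 5n - 6.
Matching the n-coefficient: p = -6p + 5 ⇒ p = \frac{5}{7}.
Matching constants: q = 6p - 6q - 6 ⇒ q = - \frac{12}{49}.
General: b(n) = A·(-6)^n + \frac{5 n}{7} - \frac{12}{49}.
Apply b(0) = -7: A - \frac{12}{49} = -7 ⇒ A = - \frac{331}{49}.
So b(n) = - \frac{331 \left(-6\right)^{n}}{49} + \frac{5 n}{7} - \frac{12}{49}.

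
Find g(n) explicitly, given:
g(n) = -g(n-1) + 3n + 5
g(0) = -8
First-order linear with linear forcing.
Homogeneous solution: g_h(n) = A·(-1)^n.
Try particular g_p(n) = pn + q. Substituting:
  pn + q = -(p(n-1) + q) + 3n + 5.
Matching the n-coefficient: p = -p + 3 ⇒ p = \frac{3}{2}.
Matching constants: q = p - q + 5 ⇒ q = \frac{13}{4}.
General: g(n) = A·(-1)^n + \frac{3 n}{2} + \frac{13}{4}.
Apply g(0) = -8: A + \frac{13}{4} = -8 ⇒ A = - \frac{45}{4}.
So g(n) = - \frac{45 \left(-1\right)^{n}}{4} + \frac{3 n}{2} + \frac{13}{4}.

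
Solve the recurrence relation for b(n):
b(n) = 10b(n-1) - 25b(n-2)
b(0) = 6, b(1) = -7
Characteristic equation: x² - 10x + 25 = 0, which is (x - (5))².
Repeated root r = 5.
General solution: b(n) = (A + Bn)·(5)^n.
From b(0) = 6: A = 6.
From b(1) = -7: (A + B)·(5) = -7 ⇒ B = - \frac{37}{5}.
So b(n) = \left(6 - \frac{37 n}{5}\right) \cdot (5)^n.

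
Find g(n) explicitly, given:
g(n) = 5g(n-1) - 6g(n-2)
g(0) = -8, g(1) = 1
Characteristic equation: x² - 5x + 6 = 0, which factors as (x - (2))(x - (3)) = 0.
Roots r₁ = 2, r₂ = 3 (distinct).
General solution: g(n) = A·(2)^n + B·(3)^n.
From g(0) = -8: A + B = -8.
From g(1) = 1: 2A + 3B = 1.
Solving: A = -25, B = 17.
So g(n) = - 25 \cdot 2^{n} + 17 \cdot 3^{n}.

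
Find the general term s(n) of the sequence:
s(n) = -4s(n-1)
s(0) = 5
This is a homogeneous first-order recurrence with ratio -4.
By induction s(n) = s(0) · (-4)^n = 5 \left(-4\right)^{n}.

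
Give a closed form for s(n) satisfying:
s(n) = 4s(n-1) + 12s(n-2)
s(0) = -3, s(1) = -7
Characteristic equation: x² - 4x - 12 = 0, which factors as (x - (-2))(x - (6)) = 0.
Roots r₁ = -2, r₂ = 6 (distinct).
General solution: s(n) = A·(-2)^n + B·(6)^n.
From s(0) = -3: A + B = -3.
From s(1) = -7: -2A + 6B = -7.
Solving: A = - \frac{11}{8}, B = - \frac{13}{8}.
So s(n) = - \frac{11 \left(-2\right)^{n}}{8} - \frac{13 \cdot 6^{n}}{8}.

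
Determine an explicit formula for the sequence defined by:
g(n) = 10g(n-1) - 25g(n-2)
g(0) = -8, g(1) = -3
Characteristic equation: x² - 10x + 25 = 0, which is (x - (5))².
Repeated root r = 5.
General solution: g(n) = (A + Bn)·(5)^n.
From g(0) = -8: A = -8.
From g(1) = -3: (A + B)·(5) = -3 ⇒ B = \frac{37}{5}.
So g(n) = \left(\frac{37 n}{5} - 8\right) \cdot (5)^n.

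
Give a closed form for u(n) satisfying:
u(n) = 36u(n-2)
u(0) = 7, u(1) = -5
Characteristic equation: x² - 36 = 0, which factors as (x - (-6))(x - (6)) = 0.
Roots r₁ = -6, r₂ = 6 (distinct).
General solution: u(n) = A·(-6)^n + B·(6)^n.
From u(0) = 7: A + B = 7.
From u(1) = -5: -6A + 6B = -5.
Solving: A = \frac{47}{12}, B = \frac{37}{12}.
So u(n) = \frac{47 \left(-6\right)^{n}}{12} + \frac{37 \cdot 6^{n}}{12}.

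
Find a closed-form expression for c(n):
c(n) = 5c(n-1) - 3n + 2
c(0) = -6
First-order linear with linear forcing.
Homogeneous solution: c_h(n) = A·(5)^n.
Try particular c_p(n) = pn + q. Substituting:
  pn + q = 5(p(n-1) + q) - 3n + 2.
Matching the n-coefficient: p = 5p - 3 ⇒ p = \frac{3}{4}.
Matching constants: q = -5p + 5q + 2 ⇒ q = \frac{7}{16}.
General: c(n) = A·(5)^n + \frac{3 n}{4} + \frac{7}{16}.
Apply c(0) = -6: A + \frac{7}{16} = -6 ⇒ A = - \frac{103}{16}.
So c(n) = - \frac{103 \cdot 5^{n}}{16} + \frac{3 n}{4} + \frac{7}{16}.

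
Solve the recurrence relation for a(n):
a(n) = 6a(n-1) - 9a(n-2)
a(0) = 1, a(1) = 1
Characteristic equation: x² - 6x + 9 = 0, which is (x - (3))².
Repeated root r = 3.
General solution: a(n) = (A + Bn)·(3)^n.
From a(0) = 1: A = 1.
From a(1) = 1: (A + B)·(3) = 1 ⇒ B = - \frac{2}{3}.
So a(n) = \left(1 - \frac{2 n}{3}\right) \cdot (3)^n.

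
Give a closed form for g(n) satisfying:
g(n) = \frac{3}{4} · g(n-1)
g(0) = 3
Pure geometric recurrence with ratio \frac{3}{4}.
By induction g(n) = g(0) · (\frac{3}{4})^n = 3 \left(\frac{3}{4}\right)^{n}.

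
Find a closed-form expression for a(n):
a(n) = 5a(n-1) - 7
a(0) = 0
First-order linear non-homogeneous.
Homogeneous solution: a_h(n) = A·(5)^n.
Try constant particular solution a_p = K: K = 5K - 7 ⇒ K = \frac{7}{4}.
General: a(n) = A·(5)^n + \frac{7}{4}.
Apply a(0) = 0: A + \frac{7}{4} = 0 ⇒ A = - \frac{7}{4}.
So a(n) = \frac{7}{4} - \frac{7 \cdot 5^{n}}{4}.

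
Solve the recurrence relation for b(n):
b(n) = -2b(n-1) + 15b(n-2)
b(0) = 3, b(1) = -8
Characteristic equation: x² + 2x - 15 = 0, which factors as (x - (3))(x - (-5)) = 0.
Roots r₁ = 3, r₂ = -5 (distinct).
General solution: b(n) = A·(3)^n + B·(-5)^n.
From b(0) = 3: A + B = 3.
From b(1) = -8: 3A - 5B = -8.
Solving: A = \frac{7}{8}, B = \frac{17}{8}.
So b(n) = \frac{17 \left(-5\right)^{n}}{8} + \frac{7 \cdot 3^{n}}{8}.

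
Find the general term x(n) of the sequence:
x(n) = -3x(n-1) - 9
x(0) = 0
First-order linear non-homogeneous.
Homogeneous solution: x_h(n) = A·(-3)^n.
Try constant particular solution x_p = K: K = -3K - 9 ⇒ K = - \frac{9}{4}.
General: x(n) = A·(-3)^n - \frac{9}{4}.
Apply x(0) = 0: A - \frac{9}{4} = 0 ⇒ A = \frac{9}{4}.
So x(n) = \frac{9 \left(-3\right)^{n}}{4} - \frac{9}{4}.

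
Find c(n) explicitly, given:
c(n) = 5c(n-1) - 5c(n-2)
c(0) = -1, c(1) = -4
Characteristic equation: x² - 5x + 5 = 0.
Discriminant Δ = (5)² + 4·(-5) = 5.
Roots r₁,₂ = (5 ± √5)/2, so r₁ = \frac{\sqrt{5}}{2} + \frac{5}{2}, r₂ = \frac{5}{2} - \frac{\sqrt{5}}{2}.
General solution: c(n) = A·r₁^n + B·r₂^n.
From the initial conditions, A + B = -1 and r₁A + r₂B = -4.
Since r₁ - r₂ = √5: A = (-4 - (-1)r₂)/√5 = - \frac{3 \sqrt{5}}{10} - \frac{1}{2}, and B = -1 - A = - \frac{1}{2} + \frac{3 \sqrt{5}}{10}.
So c(n) = \left(- \frac{3 \sqrt{5}}{10} - \frac{1}{2}\right)\left(\frac{\sqrt{5}}{2} + \frac{5}{2}\right)^n + \left(- \frac{1}{2} + \frac{3 \sqrt{5}}{10}\right)\left(\frac{5}{2} - \frac{\sqrt{5}}{2}\right)^n.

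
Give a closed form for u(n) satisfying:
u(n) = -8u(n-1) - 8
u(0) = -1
First-order linear non-homogeneous.
Homogeneous solution: u_h(n) = A·(-8)^n.
Try constant particular solution u_p = K: K = -8K - 8 ⇒ K = - \frac{8}{9}.
General: u(n) = A·(-8)^n - \frac{8}{9}.
Apply u(0) = -1: A - \frac{8}{9} = -1 ⇒ A = - \frac{1}{9}.
So u(n) = - \frac{\left(-8\right)^{n}}{9} - \frac{8}{9}.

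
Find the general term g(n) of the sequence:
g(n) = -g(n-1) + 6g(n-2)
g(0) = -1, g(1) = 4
Characteristic equation: x² + x - 6 = 0, which factors as (x - (-3))(x - (2)) = 0.
Roots r₁ = -3, r₂ = 2 (distinct).
General solution: g(n) = A·(-3)^n + B·(2)^n.
From g(0) = -1: A + B = -1.
From g(1) = 4: -3A + 2B = 4.
Solving: A = - \frac{6}{5}, B = \frac{1}{5}.
So g(n) = - \frac{6 \left(-3\right)^{n}}{5} + \frac{2^{n}}{5}.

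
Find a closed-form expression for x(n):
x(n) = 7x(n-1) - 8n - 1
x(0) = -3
First-order linear with linear forcing.
Homogeneous solution: x_h(n) = A·(7)^n.
Try particular x_p(n) = pn + q. Substituting:
  pn + q = 7(p(n-1) + q) - 8n - 1.
Matching the n-coefficient: p = 7p - 8 ⇒ p = \frac{4}{3}.
Matching constants: q = -7p + 7q - 1 ⇒ q = \frac{31}{18}.
General: x(n) = A·(7)^n + \frac{4 n}{3} + \frac{31}{18}.
Apply x(0) = -3: A + \frac{31}{18} = -3 ⇒ A = - \frac{85}{18}.
So x(n) = - \frac{85 \cdot 7^{n}}{18} + \frac{4 n}{3} + \frac{31}{18}.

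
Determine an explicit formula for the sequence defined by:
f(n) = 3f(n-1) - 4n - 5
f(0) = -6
First-order linear with linear forcing.
Homogeneous solution: f_h(n) = A·(3)^n.
Try particular f_p(n) = pn + q. Substituting:
  pn + q = 3(p(n-1) + q) - 4n - 5.
Matching the n-coefficient: p = 3p - 4 ⇒ p = 2.
Matching constants: q = -3p + 3q - 5 ⇒ q = \frac{11}{2}.
General: f(n) = A·(3)^n + 2 n + \frac{11}{2}.
Apply f(0) = -6: A + \frac{11}{2} = -6 ⇒ A = - \frac{23}{2}.
So f(n) = - \frac{23 \cdot 3^{n}}{2} + 2 n + \frac{11}{2}.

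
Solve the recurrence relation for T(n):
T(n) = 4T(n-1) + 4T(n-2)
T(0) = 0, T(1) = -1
Characteristic equation: x² - 4x - 4 = 0.
Discriminant Δ = (4)² + 4·(4) = 32.
Roots r₁,₂ = (4 ± √32)/2, so r₁ = 2 + 2 \sqrt{2}, r₂ = 2 - 2 \sqrt{2}.
General solution: T(n) = A·r₁^n + B·r₂^n.
From the initial conditions, A + B = 0 and r₁A + r₂B = -1.
Since r₁ - r₂ = √32: A = (-1 - (0)r₂)/√32 = - \frac{\sqrt{2}}{8}, and B = 0 - A = \frac{\sqrt{2}}{8}.
So T(n) = \left(- \frac{\sqrt{2}}{8}\right)\left(2 + 2 \sqrt{2}\right)^n + \left(\frac{\sqrt{2}}{8}\right)\left(2 - 2 \sqrt{2}\right)^n.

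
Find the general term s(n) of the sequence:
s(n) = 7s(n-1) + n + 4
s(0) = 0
First-order linear with linear forcing.
Homogeneous solution: s_h(n) = A·(7)^n.
Try particular s_p(n) = pn + q. Substituting:
  pn + q = 7(p(n-1) + q) + n + 4.
Matching the n-coefficient: p = 7p + 1 ⇒ p = - \frac{1}{6}.
Matching constants: q = -7p + 7q + 4 ⇒ q = - \frac{31}{36}.
General: s(n) = A·(7)^n - \frac{n}{6} - \frac{31}{36}.
Apply s(0) = 0: A - \frac{31}{36} = 0 ⇒ A = \frac{31}{36}.
So s(n) = \frac{31 \cdot 7^{n}}{36} - \frac{n}{6} - \frac{31}{36}.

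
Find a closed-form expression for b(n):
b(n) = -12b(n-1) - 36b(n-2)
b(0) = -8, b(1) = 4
Characteristic equation: x² + 12x + 36 = 0, which is (x - (-6))².
Repeated root r = -6.
General solution: b(n) = (A + Bn)·(-6)^n.
From b(0) = -8: A = -8.
From b(1) = 4: (A + B)·(-6) = 4 ⇒ B = \frac{22}{3}.
So b(n) = \left(\frac{22 n}{3} - 8\right) \cdot (-6)^n.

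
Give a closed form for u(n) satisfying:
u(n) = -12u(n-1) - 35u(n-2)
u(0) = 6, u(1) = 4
Characteristic equation: x² + 12x + 35 = 0, which factors as (x - (-5))(x - (-7)) = 0.
Roots r₁ = -5, r₂ = -7 (distinct).
General solution: u(n) = A·(-5)^n + B·(-7)^n.
From u(0) = 6: A + B = 6.
From u(1) = 4: -5A - 7B = 4.
Solving: A = 23, B = -17.
So u(n) = 23 \left(-5\right)^{n} - 17 \left(-7\right)^{n}.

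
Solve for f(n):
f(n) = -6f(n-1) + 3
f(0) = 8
First-order linear non-homogeneous.
Homogeneous solution: f_h(n) = A·(-6)^n.
Try constant particular solution f_p = K: K = -6K + 3 ⇒ K = \frac{3}{7}.
General: f(n) = A·(-6)^n + \frac{3}{7}.
Apply f(0) = 8: A + \frac{3}{7} = 8 ⇒ A = \frac{53}{7}.
So f(n) = \frac{53 \left(-6\right)^{n}}{7} + \frac{3}{7}.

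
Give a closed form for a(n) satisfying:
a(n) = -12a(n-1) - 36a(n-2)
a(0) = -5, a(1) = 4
Characteristic equation: x² + 12x + 36 = 0, which is (x - (-6))².
Repeated root r = -6.
General solution: a(n) = (A + Bn)·(-6)^n.
From a(0) = -5: A = -5.
From a(1) = 4: (A + B)·(-6) = 4 ⇒ B = \frac{13}{3}.
So a(n) = \left(\frac{13 n}{3} - 5\right) \cdot (-6)^n.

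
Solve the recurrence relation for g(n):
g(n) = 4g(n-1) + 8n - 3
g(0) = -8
First-order linear with linear forcing.
Homogeneous solution: g_h(n) = A·(4)^n.
Try particular g_p(n) = pn + q. Substituting:
  pn + q = 4(p(n-1) + q) + 8n - 3.
Matching the n-coefficient: p = 4p + 8 ⇒ p = - \frac{8}{3}.
Matching constants: q = -4p + 4q - 3 ⇒ q = - \frac{23}{9}.
General: g(n) = A·(4)^n - \frac{8 n}{3} - \frac{23}{9}.
Apply g(0) = -8: A - \frac{23}{9} = -8 ⇒ A = - \frac{49}{9}.
So g(n) = - \frac{49 \cdot 4^{n}}{9} - \frac{8 n}{3} - \frac{23}{9}.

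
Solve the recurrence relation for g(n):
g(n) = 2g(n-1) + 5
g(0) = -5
First-order linear non-homogeneous.
Homogeneous solution: g_h(n) = A·(2)^n.
Try constant particular solution g_p = K: K = 2K + 5 ⇒ K = -5.
General: g(n) = A·(2)^n - 5.
Apply g(0) = -5: A - 5 = -5 ⇒ A = 0.
So g(n) = -5.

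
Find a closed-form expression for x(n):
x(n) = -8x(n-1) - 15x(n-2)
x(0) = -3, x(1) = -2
Characteristic equation: x² + 8x + 15 = 0, which factors as (x - (-3))(x - (-5)) = 0.
Roots r₁ = -3, r₂ = -5 (distinct).
General solution: x(n) = A·(-3)^n + B·(-5)^n.
From x(0) = -3: A + B = -3.
From x(1) = -2: -3A - 5B = -2.
Solving: A = - \frac{17}{2}, B = \frac{11}{2}.
So x(n) = - \frac{17 \left(-3\right)^{n}}{2} + \frac{11 \left(-5\right)^{n}}{2}.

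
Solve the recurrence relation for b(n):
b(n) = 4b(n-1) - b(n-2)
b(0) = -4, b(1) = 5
Characteristic equation: x² - 4x + 1 = 0.
Discriminant Δ = (4)² + 4·(-1) = 12.
Roots r₁,₂ = (4 ± √12)/2, so r₁ = \sqrt{3} + 2, r₂ = 2 - \sqrt{3}.
General solution: b(n) = A·r₁^n + B·r₂^n.
From the initial conditions, A + B = -4 and r₁A + r₂B = 5.
Since r₁ - r₂ = √12: A = (5 - (-4)r₂)/√12 = -2 + \frac{13 \sqrt{3}}{6}, and B = -4 - A = - \frac{13 \sqrt{3}}{6} - 2.
So b(n) = \left(-2 + \frac{13 \sqrt{3}}{6}\right)\left(\sqrt{3} + 2\right)^n + \left(- \frac{13 \sqrt{3}}{6} - 2\right)\left(2 - \sqrt{3}\right)^n.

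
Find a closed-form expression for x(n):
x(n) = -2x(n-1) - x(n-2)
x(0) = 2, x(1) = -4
Characteristic equation: x² + 2x + 1 = 0, which is (x - (-1))².
Repeated root r = -1.
General solution: x(n) = (A + Bn)·(-1)^n.
From x(0) = 2: A = 2.
From x(1) = -4: (A + B)·(-1) = -4 ⇒ B = 2.
So x(n) = \left(2 n + 2\right) \cdot (-1)^n.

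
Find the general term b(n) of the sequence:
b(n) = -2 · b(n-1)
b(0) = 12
Pure geometric recurrence with ratio -2.
By induction b(n) = b(0) · (-2)^n = 12 \left(-2\right)^{n}.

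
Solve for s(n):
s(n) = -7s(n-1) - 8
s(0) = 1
First-order linear non-homogeneous.
Homogeneous solution: s_h(n) = A·(-7)^n.
Try constant particular solution s_p = K: K = -7K - 8 ⇒ K = -1.
General: s(n) = A·(-7)^n - 1.
Apply s(0) = 1: A - 1 = 1 ⇒ A = 2.
So s(n) = 2 \left(-7\right)^{n} - 1.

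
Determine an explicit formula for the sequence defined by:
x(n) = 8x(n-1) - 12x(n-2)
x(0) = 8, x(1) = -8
Characteristic equation: x² - 8x + 12 = 0, which factors as (x - (2))(x - (6)) = 0.
Roots r₁ = 2, r₂ = 6 (distinct).
General solution: x(n) = A·(2)^n + B·(6)^n.
From x(0) = 8: A + B = 8.
From x(1) = -8: 2A + 6B = -8.
Solving: A = 14, B = -6.
So x(n) = 14 \cdot 2^{n} - 6 \cdot 6^{n}.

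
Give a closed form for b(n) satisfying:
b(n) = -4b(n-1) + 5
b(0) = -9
First-order linear non-homogeneous.
Homogeneous solution: b_h(n) = A·(-4)^n.
Try constant particular solution b_p = K: K = -4K + 5 ⇒ K = 1.
General: b(n) = A·(-4)^n + 1.
Apply b(0) = -9: A + 1 = -9 ⇒ A = -10.
So b(n) = 1 - 10 \left(-4\right)^{n}.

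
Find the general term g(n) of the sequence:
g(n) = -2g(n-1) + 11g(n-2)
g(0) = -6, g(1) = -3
Characteristic equation: x² + 2x - 11 = 0.
Discriminant Δ = (-2)² + 4·(11) = 48.
Roots r₁,₂ = (-2 ± √48)/2, so r₁ = -1 + 2 \sqrt{3}, r₂ = - 2 \sqrt{3} - 1.
General solution: g(n) = A·r₁^n + B·r₂^n.
From the initial conditions, A + B = -6 and r₁A + r₂B = -3.
Since r₁ - r₂ = √48: A = (-3 - (-6)r₂)/√48 = -3 - \frac{3 \sqrt{3}}{4}, and B = -6 - A = -3 + \frac{3 \sqrt{3}}{4}.
So g(n) = \left(-3 - \frac{3 \sqrt{3}}{4}\right)\left(-1 + 2 \sqrt{3}\right)^n + \left(-3 + \frac{3 \sqrt{3}}{4}\right)\left(- 2 \sqrt{3} - 1\right)^n.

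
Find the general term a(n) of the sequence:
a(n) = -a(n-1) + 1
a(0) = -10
First-order linear non-homogeneous.
Homogeneous solution: a_h(n) = A·(-1)^n.
Try constant particular solution a_p = K: K = -K + 1 ⇒ K = \frac{1}{2}.
General: a(n) = A·(-1)^n + \frac{1}{2}.
Apply a(0) = -10: A + \frac{1}{2} = -10 ⇒ A = - \frac{21}{2}.
So a(n) = \frac{1}{2} - \frac{21 \left(-1\right)^{n}}{2}.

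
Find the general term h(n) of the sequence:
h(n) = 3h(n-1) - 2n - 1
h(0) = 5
First-order linear with linear forcing.
Homogeneous solution: h_h(n) = A·(3)^n.
Try particular h_p(n) = pn + q. Substituting:
  pn + q = 3(p(n-1) + q) - 2n - 1.
Matching the n-coefficient: p = 3p - 2 ⇒ p = 1.
Matching constants: q = -3p + 3q - 1 ⇒ q = 2.
General: h(n) = A·(3)^n + n + 2.
Apply h(0) = 5: A + 2 = 5 ⇒ A = 3.
So h(n) = 3 \cdot 3^{n} + n + 2.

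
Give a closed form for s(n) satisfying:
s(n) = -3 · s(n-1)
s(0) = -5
Pure geometric recurrence with ratio -3.
By induction s(n) = s(0) · (-3)^n = - 5 \left(-3\right)^{n}.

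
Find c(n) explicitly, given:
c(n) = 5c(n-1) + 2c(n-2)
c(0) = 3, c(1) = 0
Characteristic equation: x² - 5x - 2 = 0.
Discriminant Δ = (5)² + 4·(2) = 33.
Roots r₁,₂ = (5 ± √33)/2, so r₁ = \frac{5}{2} + \frac{\sqrt{33}}{2}, r₂ = \frac{5}{2} - \frac{\sqrt{33}}{2}.
General solution: c(n) = A·r₁^n + B·r₂^n.
From the initial conditions, A + B = 3 and r₁A + r₂B = 0.
Since r₁ - r₂ = √33: A = (0 - (3)r₂)/√33 = \frac{3}{2} - \frac{5 \sqrt{33}}{22}, and B = 3 - A = \frac{5 \sqrt{33}}{22} + \frac{3}{2}.
So c(n) = \left(\frac{3}{2} - \frac{5 \sqrt{33}}{22}\right)\left(\frac{5}{2} + \frac{\sqrt{33}}{2}\right)^n + \left(\frac{5 \sqrt{33}}{22} + \frac{3}{2}\right)\left(\frac{5}{2} - \frac{\sqrt{33}}{2}\right)^n.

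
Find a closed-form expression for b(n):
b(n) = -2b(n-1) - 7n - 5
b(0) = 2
First-order linear with linear forcing.
Homogeneous solution: b_h(n) = A·(-2)^n.
Try particular b_p(n) = pn + q. Substituting:
  pn + q = -2(p(n-1) + q) - 7n - 5.
Matching the n-coefficient: p = -2p - 7 ⇒ p = - \frac{7}{3}.
Matching constants: q = 2p - 2q - 5 ⇒ q = - \frac{29}{9}.
General: b(n) = A·(-2)^n - \frac{7 n}{3} - \frac{29}{9}.
Apply b(0) = 2: A - \frac{29}{9} = 2 ⇒ A = \frac{47}{9}.
So b(n) = \frac{47 \left(-2\right)^{n}}{9} - \frac{7 n}{3} - \frac{29}{9}.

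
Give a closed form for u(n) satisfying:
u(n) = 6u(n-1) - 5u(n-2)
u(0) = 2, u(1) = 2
Characteristic equation: x² - 6x + 5 = 0, which factors as (x - (5))(x - (1)) = 0.
Roots r₁ = 5, r₂ = 1 (distinct).
General solution: u(n) = A·(5)^n + B·(1)^n.
From u(0) = 2: A + B = 2.
From u(1) = 2: 5A + B = 2.
Solving: A = 0, B = 2.
So u(n) = 2.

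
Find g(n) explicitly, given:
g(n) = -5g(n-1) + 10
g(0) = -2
First-order linear non-homogeneous.
Homogeneous solution: g_h(n) = A·(-5)^n.
Try constant particular solution g_p = K: K = -5K + 10 ⇒ K = \frac{5}{3}.
General: g(n) = A·(-5)^n + \frac{5}{3}.
Apply g(0) = -2: A + \frac{5}{3} = -2 ⇒ A = - \frac{11}{3}.
So g(n) = \frac{5}{3} - \frac{11 \left(-5\right)^{n}}{3}.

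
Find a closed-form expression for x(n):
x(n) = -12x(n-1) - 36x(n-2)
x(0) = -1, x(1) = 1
Characteristic equation: x² + 12x + 36 = 0, which is (x - (-6))².
Repeated root r = -6.
General solution: x(n) = (A + Bn)·(-6)^n.
From x(0) = -1: A = -1.
From x(1) = 1: (A + B)·(-6) = 1 ⇒ B = \frac{5}{6}.
So x(n) = \left(\frac{5 n}{6} - 1\right) \cdot (-6)^n.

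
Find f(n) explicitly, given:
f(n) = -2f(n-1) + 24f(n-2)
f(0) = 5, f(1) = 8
Characteristic equation: x² + 2x - 24 = 0, which factors as (x - (4))(x - (-6)) = 0.
Roots r₁ = 4, r₂ = -6 (distinct).
General solution: f(n) = A·(4)^n + B·(-6)^n.
From f(0) = 5: A + B = 5.
From f(1) = 8: 4A - 6B = 8.
Solving: A = \frac{19}{5}, B = \frac{6}{5}.
So f(n) = \frac{6 \left(-6\right)^{n}}{5} + \frac{19 \cdot 4^{n}}{5}.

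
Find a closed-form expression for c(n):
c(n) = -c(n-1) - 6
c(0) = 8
First-order linear non-homogeneous.
Homogeneous solution: c_h(n) = A·(-1)^n.
Try constant particular solution c_p = K: K = -K - 6 ⇒ K = -3.
General: c(n) = A·(-1)^n - 3.
Apply c(0) = 8: A - 3 = 8 ⇒ A = 11.
So c(n) = 11 \left(-1\right)^{n} - 3.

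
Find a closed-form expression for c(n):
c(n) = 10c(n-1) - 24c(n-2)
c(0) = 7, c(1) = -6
Characteristic equation: x² - 10x + 24 = 0, which factors as (x - (4))(x - (6)) = 0.
Roots r₁ = 4, r₂ = 6 (distinct).
General solution: c(n) = A·(4)^n + B·(6)^n.
From c(0) = 7: A + B = 7.
From c(1) = -6: 4A + 6B = -6.
Solving: A = 24, B = -17.
So c(n) = 24 \cdot 4^{n} - 17 \cdot 6^{n}.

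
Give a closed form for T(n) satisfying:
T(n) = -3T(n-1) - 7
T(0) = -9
First-order linear non-homogeneous.
Homogeneous solution: T_h(n) = A·(-3)^n.
Try constant particular solution T_p = K: K = -3K - 7 ⇒ K = - \frac{7}{4}.
General: T(n) = A·(-3)^n - \frac{7}{4}.
Apply T(0) = -9: A - \frac{7}{4} = -9 ⇒ A = - \frac{29}{4}.
So T(n) = - \frac{29 \left(-3\right)^{n}}{4} - \frac{7}{4}.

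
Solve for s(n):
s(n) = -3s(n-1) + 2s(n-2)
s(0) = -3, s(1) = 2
Characteristic equation: x² + 3x - 2 = 0.
Discriminant Δ = (-3)² + 4·(2) = 17.
Roots r₁,₂ = (-3 ± √17)/2, so r₁ = - \frac{3}{2} + \frac{\sqrt{17}}{2}, r₂ = - \frac{\sqrt{17}}{2} - \frac{3}{2}.
General solution: s(n) = A·r₁^n + B·r₂^n.
From the initial conditions, A + B = -3 and r₁A + r₂B = 2.
Since r₁ - r₂ = √17: A = (2 - (-3)r₂)/√17 = - \frac{3}{2} - \frac{5 \sqrt{17}}{34}, and B = -3 - A = - \frac{3}{2} + \frac{5 \sqrt{17}}{34}.
So s(n) = \left(- \frac{3}{2} - \frac{5 \sqrt{17}}{34}\right)\left(- \frac{3}{2} + \frac{\sqrt{17}}{2}\right)^n + \left(- \frac{3}{2} + \frac{5 \sqrt{17}}{34}\right)\left(- \frac{\sqrt{17}}{2} - \frac{3}{2}\right)^n.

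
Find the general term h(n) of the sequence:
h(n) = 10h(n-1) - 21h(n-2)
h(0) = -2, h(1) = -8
Characteristic equation: x² - 10x + 21 = 0, which factors as (x - (7))(x - (3)) = 0.
Roots r₁ = 7, r₂ = 3 (distinct).
General solution: h(n) = A·(7)^n + B·(3)^n.
From h(0) = -2: A + B = -2.
From h(1) = -8: 7A + 3B = -8.
Solving: A = - \frac{1}{2}, B = - \frac{3}{2}.
So h(n) = - \frac{3 \cdot 3^{n}}{2} - \frac{7^{n}}{2}.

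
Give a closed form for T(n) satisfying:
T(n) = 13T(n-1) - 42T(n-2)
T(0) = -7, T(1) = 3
Characteristic equation: x² - 13x + 42 = 0, which factors as (x - (7))(x - (6)) = 0.
Roots r₁ = 7, r₂ = 6 (distinct).
General solution: T(n) = A·(7)^n + B·(6)^n.
From T(0) = -7: A + B = -7.
From T(1) = 3: 7A + 6B = 3.
Solving: A = 45, B = -52.
So T(n) = - 52 \cdot 6^{n} + 45 \cdot 7^{n}.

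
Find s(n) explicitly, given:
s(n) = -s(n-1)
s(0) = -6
This is a homogeneous first-order recurrence with ratio -1.
By induction s(n) = s(0) · (-1)^n = - 6 \left(-1\right)^{n}.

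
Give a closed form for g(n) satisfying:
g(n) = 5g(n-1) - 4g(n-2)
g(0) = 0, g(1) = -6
Characteristic equation: x² - 5x + 4 = 0, which factors as (x - (1))(x - (4)) = 0.
Roots r₁ = 1, r₂ = 4 (distinct).
General solution: g(n) = A·(1)^n + B·(4)^n.
From g(0) = 0: A + B = 0.
From g(1) = -6: A + 4B = -6.
Solving: A = 2, B = -2.
So g(n) = 2 - 2 \cdot 4^{n}.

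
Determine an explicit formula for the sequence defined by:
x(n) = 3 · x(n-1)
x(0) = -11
Pure geometric recurrence with ratio 3.
By induction x(n) = x(0) · (3)^n = - 11 \cdot 3^{n}.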